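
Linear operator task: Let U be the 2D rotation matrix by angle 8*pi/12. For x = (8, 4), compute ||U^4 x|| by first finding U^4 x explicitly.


U is a rotation by theta = 8*pi/12
U^4 = rotation by 4*theta = 32*pi/12 = 8*pi/12 (mod 2*pi)
cos(8*pi/12) = -0.5000, sin(8*pi/12) = 0.8660
U^4 x = (-0.5000 * 8 - 0.8660 * 4, 0.8660 * 8 + -0.5000 * 4)
= (-7.4641, 4.9282)
||U^4 x|| = sqrt((-7.4641)^2 + 4.9282^2) = sqrt(80.0000) = 8.9443

8.9443


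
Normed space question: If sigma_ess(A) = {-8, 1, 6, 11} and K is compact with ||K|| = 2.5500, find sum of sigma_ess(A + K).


By Weyl's theorem, the essential spectrum is invariant under compact perturbations.
sigma_ess(A + K) = sigma_ess(A) = {-8, 1, 6, 11}
Sum = -8 + 1 + 6 + 11 = 10

10


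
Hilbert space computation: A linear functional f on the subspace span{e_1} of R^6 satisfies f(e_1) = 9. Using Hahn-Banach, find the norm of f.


The norm of f is given by ||f|| = sup_{||x||=1} |f(x)|.
On span{e_1}, ||e_1|| = 1, so ||f|| = |f(e_1)| / ||e_1||
= |9| / 1 = 9.0000

9.0000


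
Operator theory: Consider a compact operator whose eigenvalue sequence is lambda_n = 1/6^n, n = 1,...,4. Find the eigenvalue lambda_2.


The eigenvalue formula gives lambda_2 = 1/6^2
= 1/36
= 0.0278

0.0278


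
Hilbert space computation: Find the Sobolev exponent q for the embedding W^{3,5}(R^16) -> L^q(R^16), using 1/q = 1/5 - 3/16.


Using the Sobolev embedding formula: 1/q = 1/p - k/n
1/q = 1/5 - 3/16 = 1/80
q = 1/(1/80) = 80

80.0000


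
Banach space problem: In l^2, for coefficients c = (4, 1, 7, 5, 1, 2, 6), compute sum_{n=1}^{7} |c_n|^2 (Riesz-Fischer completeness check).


sum |c_n|^2 = 4^2 + 1^2 + 7^2 + 5^2 + 1^2 + 2^2 + 6^2
= 16 + 1 + 49 + 25 + 1 + 4 + 36
= 132

132


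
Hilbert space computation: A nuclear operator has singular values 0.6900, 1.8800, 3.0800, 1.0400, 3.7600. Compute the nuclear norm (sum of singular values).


The nuclear norm is the sum of all singular values.
||T||_1 = 0.6900 + 1.8800 + 3.0800 + 1.0400 + 3.7600
= 10.4500

10.4500


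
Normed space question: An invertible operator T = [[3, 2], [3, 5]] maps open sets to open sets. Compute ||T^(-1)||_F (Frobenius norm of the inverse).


det(T) = 3*5 - 2*3 = 9
T^(-1) = (1/9) * [[5, -2], [-3, 3]] = [[0.5556, -0.2222], [-0.3333, 0.3333]]
||T^(-1)||_F^2 = 0.5556^2 + (-0.2222)^2 + (-0.3333)^2 + 0.3333^2 = 0.5802
||T^(-1)||_F = sqrt(0.5802) = 0.7617

0.7617


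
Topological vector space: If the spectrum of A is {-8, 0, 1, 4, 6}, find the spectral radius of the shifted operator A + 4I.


Spectrum of A + 4I = {-4, 4, 5, 8, 10}
Spectral radius = max |lambda| over the shifted spectrum
= max(4, 4, 5, 8, 10) = 10

10


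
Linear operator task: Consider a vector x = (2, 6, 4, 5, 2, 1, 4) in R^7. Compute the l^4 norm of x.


The l^4 norm = (sum |x_i|^4)^(1/4)
Sum of 4th powers = 16 + 1296 + 256 + 625 + 16 + 1 + 256 = 2466
||x||_4 = (2466)^(1/4) = 7.0469

7.0469


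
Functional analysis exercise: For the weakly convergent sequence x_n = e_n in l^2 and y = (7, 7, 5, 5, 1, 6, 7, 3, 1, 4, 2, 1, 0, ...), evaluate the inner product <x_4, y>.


x_4 = e_4 is the standard basis vector with 1 in position 4.
<x_4, y> = y_4 = 5
As n -> infinity, <x_n, y> -> 0, confirming weak convergence of (x_n) to 0.

5


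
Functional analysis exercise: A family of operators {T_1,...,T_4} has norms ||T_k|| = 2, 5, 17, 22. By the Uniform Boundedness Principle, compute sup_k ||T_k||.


By the Uniform Boundedness Principle, the supremum of norms is finite.
sup_k ||T_k|| = max(2, 5, 17, 22) = 22

22


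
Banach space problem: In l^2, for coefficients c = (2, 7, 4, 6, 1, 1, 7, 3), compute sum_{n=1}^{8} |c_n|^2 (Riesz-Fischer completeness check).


sum |c_n|^2 = 2^2 + 7^2 + 4^2 + 6^2 + 1^2 + 1^2 + 7^2 + 3^2
= 4 + 49 + 16 + 36 + 1 + 1 + 49 + 9
= 165

165


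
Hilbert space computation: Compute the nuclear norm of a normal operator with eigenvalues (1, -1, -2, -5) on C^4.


For a normal operator, singular values equal |eigenvalues|.
Trace norm = sum |lambda_i| = 1 + 1 + 2 + 5
= 9

9


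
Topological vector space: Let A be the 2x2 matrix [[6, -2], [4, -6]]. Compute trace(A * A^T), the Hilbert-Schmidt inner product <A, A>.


trace(A * A^T) = sum of squares of all entries
= 6^2 + (-2)^2 + 4^2 + (-6)^2
= 36 + 4 + 16 + 36
= 92

92


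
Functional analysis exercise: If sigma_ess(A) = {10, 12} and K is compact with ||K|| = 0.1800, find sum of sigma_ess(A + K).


By Weyl's theorem, the essential spectrum is invariant under compact perturbations.
sigma_ess(A + K) = sigma_ess(A) = {10, 12}
Sum = 10 + 12 = 22

22


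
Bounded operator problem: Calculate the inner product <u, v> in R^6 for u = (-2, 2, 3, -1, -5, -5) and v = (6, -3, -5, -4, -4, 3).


Computing the standard inner product <u, v> = sum u_i * v_i
= -2*6 + 2*-3 + 3*-5 + -1*-4 + -5*-4 + -5*3
= -12 + -6 + -15 + 4 + 20 + -15
= -24

-24


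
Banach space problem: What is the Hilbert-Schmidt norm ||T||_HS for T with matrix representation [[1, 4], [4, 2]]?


The Hilbert-Schmidt norm is sqrt(sum of squares of all entries).
Sum of squares = 1^2 + 4^2 + 4^2 + 2^2
= 1 + 16 + 16 + 4 = 37
||T||_HS = sqrt(37) = 6.0828

6.0828


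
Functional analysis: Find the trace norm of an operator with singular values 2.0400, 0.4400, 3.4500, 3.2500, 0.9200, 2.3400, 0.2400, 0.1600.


The nuclear norm is the sum of all singular values.
||T||_1 = 2.0400 + 0.4400 + 3.4500 + 3.2500 + 0.9200 + 2.3400 + 0.2400 + 0.1600
= 12.8400

12.8400


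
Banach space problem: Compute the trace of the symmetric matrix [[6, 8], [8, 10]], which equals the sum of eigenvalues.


For a self-adjoint (symmetric) matrix, the eigenvalues are real.
The sum of eigenvalues equals the trace of the matrix.
trace = 6 + 10 = 16

16


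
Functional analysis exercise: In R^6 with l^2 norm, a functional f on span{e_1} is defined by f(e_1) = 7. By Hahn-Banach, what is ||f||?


The norm of f is given by ||f|| = sup_{||x||=1} |f(x)|.
On span{e_1}, ||e_1|| = 1, so ||f|| = |f(e_1)| / ||e_1||
= |7| / 1 = 7.0000

7.0000


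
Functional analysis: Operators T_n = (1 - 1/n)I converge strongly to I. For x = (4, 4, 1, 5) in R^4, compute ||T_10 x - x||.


T_10 x - x = (1 - 1/10)x - x = -x/10
||x|| = sqrt(58) = 7.6158
||T_10 x - x|| = ||x||/10 = 7.6158/10 = 0.7616

0.7616


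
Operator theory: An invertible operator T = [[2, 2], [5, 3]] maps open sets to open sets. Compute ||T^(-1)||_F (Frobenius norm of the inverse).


det(T) = 2*3 - 2*5 = -4
T^(-1) = (1/-4) * [[3, -2], [-5, 2]] = [[-0.7500, 0.5000], [1.2500, -0.5000]]
||T^(-1)||_F^2 = (-0.7500)^2 + 0.5000^2 + 1.2500^2 + (-0.5000)^2 = 2.6250
||T^(-1)||_F = sqrt(2.6250) = 1.6202

1.6202


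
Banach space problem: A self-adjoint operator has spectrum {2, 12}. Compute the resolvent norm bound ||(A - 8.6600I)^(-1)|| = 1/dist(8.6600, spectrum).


dist(8.6600, {2, 12}) = min(|8.6600 - 2|, |8.6600 - 12|)
= min(6.6600, 3.3400) = 3.3400
Resolvent bound = 1/3.3400 = 0.2994

0.2994


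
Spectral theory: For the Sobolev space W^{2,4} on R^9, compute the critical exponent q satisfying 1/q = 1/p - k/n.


Using the Sobolev embedding formula: 1/q = 1/p - k/n
1/q = 1/4 - 2/9 = 1/36
q = 1/(1/36) = 36

36.0000


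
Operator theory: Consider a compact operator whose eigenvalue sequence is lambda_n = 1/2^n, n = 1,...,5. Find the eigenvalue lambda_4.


The eigenvalue formula gives lambda_4 = 1/2^4
= 1/16
= 0.0625

0.0625


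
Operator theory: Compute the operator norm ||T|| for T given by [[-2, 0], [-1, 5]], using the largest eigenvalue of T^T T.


A^T A = [[5, -5], [-5, 25]]
trace(A^T A) = 30, det(A^T A) = 100
discriminant = 30^2 - 4*100 = 500
Largest eigenvalue of A^T A = (trace + sqrt(disc))/2 = 26.1803
||T|| = sqrt(26.1803) = 5.1167

5.1167


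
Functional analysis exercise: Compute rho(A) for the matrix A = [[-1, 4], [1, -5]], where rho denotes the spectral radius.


For a 2x2 matrix, eigenvalues satisfy lambda^2 - (trace)*lambda + det = 0
trace = -1 + -5 = -6
det = -1*-5 - 4*1 = 1
discriminant = (-6)^2 - 4*(1) = 32
spectral radius = max |eigenvalue| = 5.8284

5.8284


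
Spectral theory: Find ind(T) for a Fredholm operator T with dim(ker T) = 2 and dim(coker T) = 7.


The Fredholm index is defined as ind(T) = dim(ker T) - dim(coker T)
= 2 - 7
= -5

-5


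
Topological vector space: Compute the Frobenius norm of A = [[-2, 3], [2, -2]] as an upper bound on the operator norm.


||A||_F^2 = sum a_ij^2
= (-2)^2 + 3^2 + 2^2 + (-2)^2
= 4 + 9 + 4 + 4 = 21
||A||_F = sqrt(21) = 4.5826

4.5826


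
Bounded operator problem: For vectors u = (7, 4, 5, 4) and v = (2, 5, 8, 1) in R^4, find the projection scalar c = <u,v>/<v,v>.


Computing <u,v> = 7*2 + 4*5 + 5*8 + 4*1 = 78
Computing <v,v> = 2^2 + 5^2 + 8^2 + 1^2 = 94
Projection coefficient = 78/94 = 0.8298

0.8298


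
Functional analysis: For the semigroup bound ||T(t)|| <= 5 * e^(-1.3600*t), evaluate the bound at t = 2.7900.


||T(2.7900)|| <= 5 * exp(-1.3600 * 2.7900)
= 5 * exp(-3.7944)
= 5 * 0.0225
= 0.1125

0.1125


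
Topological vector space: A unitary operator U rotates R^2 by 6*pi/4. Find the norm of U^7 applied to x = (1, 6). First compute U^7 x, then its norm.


U is a rotation by theta = 6*pi/4
U^7 = rotation by 7*theta = 42*pi/4 = 2*pi/4 (mod 2*pi)
cos(2*pi/4) = 0.0000, sin(2*pi/4) = 1.0000
U^7 x = (0.0000 * 1 - 1.0000 * 6, 1.0000 * 1 + 0.0000 * 6)
= (-6.0000, 1.0000)
||U^7 x|| = sqrt((-6.0000)^2 + 1.0000^2) = sqrt(37.0000) = 6.0828

6.0828


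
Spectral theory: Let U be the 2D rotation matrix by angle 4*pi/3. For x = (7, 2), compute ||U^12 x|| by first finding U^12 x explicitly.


U is a rotation by theta = 4*pi/3
U^12 = rotation by 12*theta = 48*pi/3 = 0*pi/3 (mod 2*pi)
cos(0*pi/3) = 1.0000, sin(0*pi/3) = 0.0000
U^12 x = (1.0000 * 7 - 0.0000 * 2, 0.0000 * 7 + 1.0000 * 2)
= (7.0000, 2.0000)
||U^12 x|| = sqrt(7.0000^2 + 2.0000^2) = sqrt(53.0000) = 7.2801

7.2801


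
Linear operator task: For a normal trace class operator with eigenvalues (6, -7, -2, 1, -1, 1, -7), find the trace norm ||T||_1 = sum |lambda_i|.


For a normal operator, singular values equal |eigenvalues|.
Trace norm = sum |lambda_i| = 6 + 7 + 2 + 1 + 1 + 1 + 7
= 25

25


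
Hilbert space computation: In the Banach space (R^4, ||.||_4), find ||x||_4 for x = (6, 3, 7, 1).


The l^4 norm = (sum |x_i|^4)^(1/4)
Sum of 4th powers = 1296 + 81 + 2401 + 1 = 3779
||x||_4 = (3779)^(1/4) = 7.8405

7.8405


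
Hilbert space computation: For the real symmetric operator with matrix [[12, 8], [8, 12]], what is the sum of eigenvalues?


For a self-adjoint (symmetric) matrix, the eigenvalues are real.
The sum of eigenvalues equals the trace of the matrix.
trace = 12 + 12 = 24

24


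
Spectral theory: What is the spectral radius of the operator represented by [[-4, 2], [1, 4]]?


For a 2x2 matrix, eigenvalues satisfy lambda^2 - (trace)*lambda + det = 0
trace = -4 + 4 = 0
det = -4*4 - 2*1 = -18
discriminant = 0^2 - 4*(-18) = 72
spectral radius = max |eigenvalue| = 4.2426

4.2426


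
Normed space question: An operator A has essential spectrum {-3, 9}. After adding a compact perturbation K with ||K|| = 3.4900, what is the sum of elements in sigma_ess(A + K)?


By Weyl's theorem, the essential spectrum is invariant under compact perturbations.
sigma_ess(A + K) = sigma_ess(A) = {-3, 9}
Sum = -3 + 9 = 6

6


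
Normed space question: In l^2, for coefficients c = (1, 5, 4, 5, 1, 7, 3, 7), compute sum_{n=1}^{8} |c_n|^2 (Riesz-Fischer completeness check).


sum |c_n|^2 = 1^2 + 5^2 + 4^2 + 5^2 + 1^2 + 7^2 + 3^2 + 7^2
= 1 + 25 + 16 + 25 + 1 + 49 + 9 + 49
= 175

175


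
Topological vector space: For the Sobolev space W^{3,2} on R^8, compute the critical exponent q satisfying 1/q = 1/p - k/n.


Using the Sobolev embedding formula: 1/q = 1/p - k/n
1/q = 1/2 - 3/8 = 1/8
q = 1/(1/8) = 8

8.0000


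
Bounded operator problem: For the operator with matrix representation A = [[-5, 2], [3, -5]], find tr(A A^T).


trace(A * A^T) = sum of squares of all entries
= (-5)^2 + 2^2 + 3^2 + (-5)^2
= 25 + 4 + 9 + 25
= 63

63


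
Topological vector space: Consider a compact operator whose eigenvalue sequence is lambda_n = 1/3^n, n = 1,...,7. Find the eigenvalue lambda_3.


The eigenvalue formula gives lambda_3 = 1/3^3
= 1/27
= 0.0370

0.0370


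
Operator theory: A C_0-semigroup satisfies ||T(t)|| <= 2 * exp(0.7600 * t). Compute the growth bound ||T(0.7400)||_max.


||T(0.7400)|| <= 2 * exp(0.7600 * 0.7400)
= 2 * exp(0.5624)
= 2 * 1.7549
= 3.5098

3.5098


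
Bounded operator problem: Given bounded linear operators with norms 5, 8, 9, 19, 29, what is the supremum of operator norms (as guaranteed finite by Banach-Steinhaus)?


By the Uniform Boundedness Principle, the supremum of norms is finite.
sup_k ||T_k|| = max(5, 8, 9, 19, 29) = 29

29


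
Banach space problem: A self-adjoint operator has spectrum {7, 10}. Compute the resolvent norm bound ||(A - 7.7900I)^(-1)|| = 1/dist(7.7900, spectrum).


dist(7.7900, {7, 10}) = min(|7.7900 - 7|, |7.7900 - 10|)
= min(0.7900, 2.2100) = 0.7900
Resolvent bound = 1/0.7900 = 1.2658

1.2658


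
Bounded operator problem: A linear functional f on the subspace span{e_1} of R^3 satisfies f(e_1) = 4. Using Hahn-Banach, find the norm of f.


The norm of f is given by ||f|| = sup_{||x||=1} |f(x)|.
On span{e_1}, ||e_1|| = 1, so ||f|| = |f(e_1)| / ||e_1||
= |4| / 1 = 4.0000

4.0000


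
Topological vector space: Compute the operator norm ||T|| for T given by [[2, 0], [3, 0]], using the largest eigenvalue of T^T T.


A^T A = [[13, 0], [0, 0]]
trace(A^T A) = 13, det(A^T A) = 0
discriminant = 13^2 - 4*0 = 169
Largest eigenvalue of A^T A = (trace + sqrt(disc))/2 = 13.0000
||T|| = sqrt(13.0000) = 3.6056

3.6056


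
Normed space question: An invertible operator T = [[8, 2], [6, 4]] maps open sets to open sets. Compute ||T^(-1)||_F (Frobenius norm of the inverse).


det(T) = 8*4 - 2*6 = 20
T^(-1) = (1/20) * [[4, -2], [-6, 8]] = [[0.2000, -0.1000], [-0.3000, 0.4000]]
||T^(-1)||_F^2 = 0.2000^2 + (-0.1000)^2 + (-0.3000)^2 + 0.4000^2 = 0.3000
||T^(-1)||_F = sqrt(0.3000) = 0.5477

0.5477


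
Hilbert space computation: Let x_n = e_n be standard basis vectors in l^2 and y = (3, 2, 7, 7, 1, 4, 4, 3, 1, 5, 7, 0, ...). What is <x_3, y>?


x_3 = e_3 is the standard basis vector with 1 in position 3.
<x_3, y> = y_3 = 7
As n -> infinity, <x_n, y> -> 0, confirming weak convergence of (x_n) to 0.

7


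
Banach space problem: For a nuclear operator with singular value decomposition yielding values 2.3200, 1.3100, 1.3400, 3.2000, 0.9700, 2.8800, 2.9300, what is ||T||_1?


The nuclear norm is the sum of all singular values.
||T||_1 = 2.3200 + 1.3100 + 1.3400 + 3.2000 + 0.9700 + 2.8800 + 2.9300
= 14.9500

14.9500


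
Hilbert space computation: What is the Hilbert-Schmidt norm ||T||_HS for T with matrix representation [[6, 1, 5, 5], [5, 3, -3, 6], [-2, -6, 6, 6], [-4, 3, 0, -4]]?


The Hilbert-Schmidt norm is sqrt(sum of squares of all entries).
Sum of squares = 6^2 + 1^2 + 5^2 + 5^2 + 5^2 + 3^2 + (-3)^2 + 6^2 + (-2)^2 + (-6)^2 + 6^2 + 6^2 + (-4)^2 + 3^2 + 0^2 + (-4)^2
= 36 + 1 + 25 + 25 + 25 + 9 + 9 + 36 + 4 + 36 + 36 + 36 + 16 + 9 + 0 + 16 = 319
||T||_HS = sqrt(319) = 17.8606

17.8606


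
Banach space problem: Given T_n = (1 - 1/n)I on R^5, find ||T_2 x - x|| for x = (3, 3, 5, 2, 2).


T_2 x - x = (1 - 1/2)x - x = -x/2
||x|| = sqrt(51) = 7.1414
||T_2 x - x|| = ||x||/2 = 7.1414/2 = 3.5707

3.5707


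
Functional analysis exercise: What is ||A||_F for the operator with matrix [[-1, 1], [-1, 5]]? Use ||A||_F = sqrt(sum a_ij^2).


||A||_F^2 = sum a_ij^2
= (-1)^2 + 1^2 + (-1)^2 + 5^2
= 1 + 1 + 1 + 25 = 28
||A||_F = sqrt(28) = 5.2915

5.2915


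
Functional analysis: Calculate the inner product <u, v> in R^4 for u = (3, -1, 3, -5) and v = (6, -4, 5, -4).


Computing the standard inner product <u, v> = sum u_i * v_i
= 3*6 + -1*-4 + 3*5 + -5*-4
= 18 + 4 + 15 + 20
= 57

57


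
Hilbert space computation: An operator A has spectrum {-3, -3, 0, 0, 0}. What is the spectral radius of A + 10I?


Spectrum of A + 10I = {7, 7, 10, 10, 10}
Spectral radius = max |lambda| over the shifted spectrum
= max(7, 7, 10, 10, 10) = 10

10


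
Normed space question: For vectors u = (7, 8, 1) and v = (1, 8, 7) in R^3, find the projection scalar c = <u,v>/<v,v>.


Computing <u,v> = 7*1 + 8*8 + 1*7 = 78
Computing <v,v> = 1^2 + 8^2 + 7^2 = 114
Projection coefficient = 78/114 = 0.6842

0.6842


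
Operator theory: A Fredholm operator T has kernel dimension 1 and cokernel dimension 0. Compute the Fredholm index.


The Fredholm index is defined as ind(T) = dim(ker T) - dim(coker T)
= 1 - 0
= 1

1


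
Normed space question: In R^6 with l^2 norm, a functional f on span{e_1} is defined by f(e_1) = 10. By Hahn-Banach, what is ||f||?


The norm of f is given by ||f|| = sup_{||x||=1} |f(x)|.
On span{e_1}, ||e_1|| = 1, so ||f|| = |f(e_1)| / ||e_1||
= |10| / 1 = 10.0000

10.0000


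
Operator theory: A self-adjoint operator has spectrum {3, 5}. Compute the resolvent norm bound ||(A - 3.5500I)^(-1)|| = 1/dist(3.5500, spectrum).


dist(3.5500, {3, 5}) = min(|3.5500 - 3|, |3.5500 - 5|)
= min(0.5500, 1.4500) = 0.5500
Resolvent bound = 1/0.5500 = 1.8182

1.8182


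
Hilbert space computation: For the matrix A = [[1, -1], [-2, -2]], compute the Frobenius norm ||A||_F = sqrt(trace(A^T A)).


||A||_F^2 = sum a_ij^2
= 1^2 + (-1)^2 + (-2)^2 + (-2)^2
= 1 + 1 + 4 + 4 = 10
||A||_F = sqrt(10) = 3.1623

3.1623


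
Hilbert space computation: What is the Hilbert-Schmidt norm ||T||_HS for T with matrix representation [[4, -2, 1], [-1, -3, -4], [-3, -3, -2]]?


The Hilbert-Schmidt norm is sqrt(sum of squares of all entries).
Sum of squares = 4^2 + (-2)^2 + 1^2 + (-1)^2 + (-3)^2 + (-4)^2 + (-3)^2 + (-3)^2 + (-2)^2
= 16 + 4 + 1 + 1 + 9 + 16 + 9 + 9 + 4 = 69
||T||_HS = sqrt(69) = 8.3066

8.3066


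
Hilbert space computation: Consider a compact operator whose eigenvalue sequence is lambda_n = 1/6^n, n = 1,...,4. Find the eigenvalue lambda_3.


The eigenvalue formula gives lambda_3 = 1/6^3
= 1/216
= 0.0046

0.0046


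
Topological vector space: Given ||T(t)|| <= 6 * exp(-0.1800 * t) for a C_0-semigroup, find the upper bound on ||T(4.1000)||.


||T(4.1000)|| <= 6 * exp(-0.1800 * 4.1000)
= 6 * exp(-0.7380)
= 6 * 0.4781
= 2.8684

2.8684


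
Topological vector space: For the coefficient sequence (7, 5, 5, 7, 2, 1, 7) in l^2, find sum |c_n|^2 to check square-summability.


sum |c_n|^2 = 7^2 + 5^2 + 5^2 + 7^2 + 2^2 + 1^2 + 7^2
= 49 + 25 + 25 + 49 + 4 + 1 + 49
= 202

202


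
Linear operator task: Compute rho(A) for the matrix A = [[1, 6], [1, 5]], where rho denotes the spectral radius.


For a 2x2 matrix, eigenvalues satisfy lambda^2 - (trace)*lambda + det = 0
trace = 1 + 5 = 6
det = 1*5 - 6*1 = -1
discriminant = 6^2 - 4*(-1) = 40
spectral radius = max |eigenvalue| = 6.1623

6.1623


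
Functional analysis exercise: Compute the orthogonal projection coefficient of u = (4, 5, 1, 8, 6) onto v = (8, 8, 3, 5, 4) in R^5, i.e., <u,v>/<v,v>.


Computing <u,v> = 4*8 + 5*8 + 1*3 + 8*5 + 6*4 = 139
Computing <v,v> = 8^2 + 8^2 + 3^2 + 5^2 + 4^2 = 178
Projection coefficient = 139/178 = 0.7809

0.7809


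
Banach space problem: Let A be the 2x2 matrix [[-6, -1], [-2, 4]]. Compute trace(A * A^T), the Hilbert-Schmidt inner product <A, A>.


trace(A * A^T) = sum of squares of all entries
= (-6)^2 + (-1)^2 + (-2)^2 + 4^2
= 36 + 1 + 4 + 16
= 57

57


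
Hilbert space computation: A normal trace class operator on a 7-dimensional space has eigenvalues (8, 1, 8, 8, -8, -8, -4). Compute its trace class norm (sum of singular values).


For a normal operator, singular values equal |eigenvalues|.
Trace norm = sum |lambda_i| = 8 + 1 + 8 + 8 + 8 + 8 + 4
= 45

45


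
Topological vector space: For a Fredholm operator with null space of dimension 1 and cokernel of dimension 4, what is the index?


The Fredholm index is defined as ind(T) = dim(ker T) - dim(coker T)
= 1 - 4
= -3

-3


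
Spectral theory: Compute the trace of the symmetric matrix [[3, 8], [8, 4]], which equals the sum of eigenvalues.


For a self-adjoint (symmetric) matrix, the eigenvalues are real.
The sum of eigenvalues equals the trace of the matrix.
trace = 3 + 4 = 7

7


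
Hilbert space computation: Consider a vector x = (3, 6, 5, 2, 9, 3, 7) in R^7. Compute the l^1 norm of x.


The l^1 norm equals the sum of absolute values of all components.
||x||_1 = 3 + 6 + 5 + 2 + 9 + 3 + 7
= 35

35.0000


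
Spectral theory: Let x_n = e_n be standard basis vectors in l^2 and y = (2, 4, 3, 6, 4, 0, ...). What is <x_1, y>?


x_1 = e_1 is the standard basis vector with 1 in position 1.
<x_1, y> = y_1 = 2
As n -> infinity, <x_n, y> -> 0, confirming weak convergence of (x_n) to 0.

2


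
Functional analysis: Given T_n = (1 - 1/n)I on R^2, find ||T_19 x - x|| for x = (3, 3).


T_19 x - x = (1 - 1/19)x - x = -x/19
||x|| = sqrt(18) = 4.2426
||T_19 x - x|| = ||x||/19 = 4.2426/19 = 0.2233

0.2233


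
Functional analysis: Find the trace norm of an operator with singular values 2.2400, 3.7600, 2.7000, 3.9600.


The nuclear norm is the sum of all singular values.
||T||_1 = 2.2400 + 3.7600 + 2.7000 + 3.9600
= 12.6600

12.6600


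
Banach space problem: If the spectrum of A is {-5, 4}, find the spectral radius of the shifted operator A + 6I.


Spectrum of A + 6I = {1, 10}
Spectral radius = max |lambda| over the shifted spectrum
= max(1, 10) = 10

10


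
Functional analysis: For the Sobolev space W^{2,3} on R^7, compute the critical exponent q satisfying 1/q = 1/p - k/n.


Using the Sobolev embedding formula: 1/q = 1/p - k/n
1/q = 1/3 - 2/7 = 1/21
q = 1/(1/21) = 21

21.0000


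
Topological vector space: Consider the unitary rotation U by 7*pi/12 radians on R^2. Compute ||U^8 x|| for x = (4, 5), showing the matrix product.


U is a rotation by theta = 7*pi/12
U^8 = rotation by 8*theta = 56*pi/12 = 8*pi/12 (mod 2*pi)
cos(8*pi/12) = -0.5000, sin(8*pi/12) = 0.8660
U^8 x = (-0.5000 * 4 - 0.8660 * 5, 0.8660 * 4 + -0.5000 * 5)
= (-6.3301, 0.9641)
||U^8 x|| = sqrt((-6.3301)^2 + 0.9641^2) = sqrt(41.0000) = 6.4031

6.4031


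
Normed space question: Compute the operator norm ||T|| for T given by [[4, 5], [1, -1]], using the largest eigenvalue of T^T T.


A^T A = [[17, 19], [19, 26]]
trace(A^T A) = 43, det(A^T A) = 81
discriminant = 43^2 - 4*81 = 1525
Largest eigenvalue of A^T A = (trace + sqrt(disc))/2 = 41.0256
||T|| = sqrt(41.0256) = 6.4051

6.4051


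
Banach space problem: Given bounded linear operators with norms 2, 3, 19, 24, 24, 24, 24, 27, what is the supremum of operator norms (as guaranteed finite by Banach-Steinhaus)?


By the Uniform Boundedness Principle, the supremum of norms is finite.
sup_k ||T_k|| = max(2, 3, 19, 24, 24, 24, 24, 27) = 27

27


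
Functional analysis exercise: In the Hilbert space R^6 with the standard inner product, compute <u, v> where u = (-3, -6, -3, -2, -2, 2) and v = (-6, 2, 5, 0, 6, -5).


Computing the standard inner product <u, v> = sum u_i * v_i
= -3*-6 + -6*2 + -3*5 + -2*0 + -2*6 + 2*-5
= 18 + -12 + -15 + 0 + -12 + -10
= -31

-31


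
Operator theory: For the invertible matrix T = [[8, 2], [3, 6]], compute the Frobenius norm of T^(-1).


det(T) = 8*6 - 2*3 = 42
T^(-1) = (1/42) * [[6, -2], [-3, 8]] = [[0.1429, -0.0476], [-0.0714, 0.1905]]
||T^(-1)||_F^2 = 0.1429^2 + (-0.0476)^2 + (-0.0714)^2 + 0.1905^2 = 0.0641
||T^(-1)||_F = sqrt(0.0641) = 0.2531

0.2531


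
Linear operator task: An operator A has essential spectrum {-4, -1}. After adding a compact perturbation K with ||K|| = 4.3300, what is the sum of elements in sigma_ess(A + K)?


By Weyl's theorem, the essential spectrum is invariant under compact perturbations.
sigma_ess(A + K) = sigma_ess(A) = {-4, -1}
Sum = -4 + -1 = -5

-5


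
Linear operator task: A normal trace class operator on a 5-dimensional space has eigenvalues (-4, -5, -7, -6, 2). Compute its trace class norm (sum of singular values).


For a normal operator, singular values equal |eigenvalues|.
Trace norm = sum |lambda_i| = 4 + 5 + 7 + 6 + 2
= 24

24


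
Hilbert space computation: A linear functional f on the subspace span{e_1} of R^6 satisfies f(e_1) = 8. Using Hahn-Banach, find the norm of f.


The norm of f is given by ||f|| = sup_{||x||=1} |f(x)|.
On span{e_1}, ||e_1|| = 1, so ||f|| = |f(e_1)| / ||e_1||
= |8| / 1 = 8.0000

8.0000


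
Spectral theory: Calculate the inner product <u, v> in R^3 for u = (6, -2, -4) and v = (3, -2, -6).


Computing the standard inner product <u, v> = sum u_i * v_i
= 6*3 + -2*-2 + -4*-6
= 18 + 4 + 24
= 46

46


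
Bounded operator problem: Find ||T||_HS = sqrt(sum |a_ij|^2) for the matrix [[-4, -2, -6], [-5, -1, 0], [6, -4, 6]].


The Hilbert-Schmidt norm is sqrt(sum of squares of all entries).
Sum of squares = (-4)^2 + (-2)^2 + (-6)^2 + (-5)^2 + (-1)^2 + 0^2 + 6^2 + (-4)^2 + 6^2
= 16 + 4 + 36 + 25 + 1 + 0 + 36 + 16 + 36 = 170
||T||_HS = sqrt(170) = 13.0384

13.0384


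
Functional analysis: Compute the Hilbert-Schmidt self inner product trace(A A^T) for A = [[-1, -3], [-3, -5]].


trace(A * A^T) = sum of squares of all entries
= (-1)^2 + (-3)^2 + (-3)^2 + (-5)^2
= 1 + 9 + 9 + 25
= 44

44


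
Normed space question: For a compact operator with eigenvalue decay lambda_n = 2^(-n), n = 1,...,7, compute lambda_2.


The eigenvalue formula gives lambda_2 = 1/2^2
= 1/4
= 0.2500

0.2500


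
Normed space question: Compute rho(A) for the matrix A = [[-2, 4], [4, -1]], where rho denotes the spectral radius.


For a 2x2 matrix, eigenvalues satisfy lambda^2 - (trace)*lambda + det = 0
trace = -2 + -1 = -3
det = -2*-1 - 4*4 = -14
discriminant = (-3)^2 - 4*(-14) = 65
spectral radius = max |eigenvalue| = 5.5311

5.5311


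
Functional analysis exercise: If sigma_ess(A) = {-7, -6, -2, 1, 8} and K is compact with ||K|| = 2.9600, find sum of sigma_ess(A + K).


By Weyl's theorem, the essential spectrum is invariant under compact perturbations.
sigma_ess(A + K) = sigma_ess(A) = {-7, -6, -2, 1, 8}
Sum = -7 + -6 + -2 + 1 + 8 = -6

-6


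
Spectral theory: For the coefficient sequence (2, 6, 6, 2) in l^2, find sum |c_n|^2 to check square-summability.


sum |c_n|^2 = 2^2 + 6^2 + 6^2 + 2^2
= 4 + 36 + 36 + 4
= 80

80


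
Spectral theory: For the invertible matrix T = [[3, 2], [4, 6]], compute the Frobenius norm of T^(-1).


det(T) = 3*6 - 2*4 = 10
T^(-1) = (1/10) * [[6, -2], [-4, 3]] = [[0.6000, -0.2000], [-0.4000, 0.3000]]
||T^(-1)||_F^2 = 0.6000^2 + (-0.2000)^2 + (-0.4000)^2 + 0.3000^2 = 0.6500
||T^(-1)||_F = sqrt(0.6500) = 0.8062

0.8062


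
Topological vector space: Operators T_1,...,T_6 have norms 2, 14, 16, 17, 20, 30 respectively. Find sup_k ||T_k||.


By the Uniform Boundedness Principle, the supremum of norms is finite.
sup_k ||T_k|| = max(2, 14, 16, 17, 20, 30) = 30

30


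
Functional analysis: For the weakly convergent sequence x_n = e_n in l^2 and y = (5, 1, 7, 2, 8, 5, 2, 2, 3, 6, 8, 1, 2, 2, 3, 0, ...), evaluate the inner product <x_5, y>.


x_5 = e_5 is the standard basis vector with 1 in position 5.
<x_5, y> = y_5 = 8
As n -> infinity, <x_n, y> -> 0, confirming weak convergence of (x_n) to 0.

8


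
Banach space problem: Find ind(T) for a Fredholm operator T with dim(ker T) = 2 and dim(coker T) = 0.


The Fredholm index is defined as ind(T) = dim(ker T) - dim(coker T)
= 2 - 0
= 2

2


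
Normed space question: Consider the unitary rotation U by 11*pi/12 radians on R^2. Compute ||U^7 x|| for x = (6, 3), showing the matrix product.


U is a rotation by theta = 11*pi/12
U^7 = rotation by 7*theta = 77*pi/12 = 5*pi/12 (mod 2*pi)
cos(5*pi/12) = 0.2588, sin(5*pi/12) = 0.9659
U^7 x = (0.2588 * 6 - 0.9659 * 3, 0.9659 * 6 + 0.2588 * 3)
= (-1.3449, 6.5720)
||U^7 x|| = sqrt((-1.3449)^2 + 6.5720^2) = sqrt(45.0000) = 6.7082

6.7082


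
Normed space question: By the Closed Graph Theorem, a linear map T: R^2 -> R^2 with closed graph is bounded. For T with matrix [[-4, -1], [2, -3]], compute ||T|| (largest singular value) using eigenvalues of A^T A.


A^T A = [[20, -2], [-2, 10]]
trace(A^T A) = 30, det(A^T A) = 196
discriminant = 30^2 - 4*196 = 116
Largest eigenvalue of A^T A = (trace + sqrt(disc))/2 = 20.3852
||T|| = sqrt(20.3852) = 4.5150

4.5150


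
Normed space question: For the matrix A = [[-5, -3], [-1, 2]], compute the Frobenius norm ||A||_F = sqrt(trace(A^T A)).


||A||_F^2 = sum a_ij^2
= (-5)^2 + (-3)^2 + (-1)^2 + 2^2
= 25 + 9 + 1 + 4 = 39
||A||_F = sqrt(39) = 6.2450

6.2450


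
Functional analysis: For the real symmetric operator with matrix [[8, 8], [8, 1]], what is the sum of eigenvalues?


For a self-adjoint (symmetric) matrix, the eigenvalues are real.
The sum of eigenvalues equals the trace of the matrix.
trace = 8 + 1 = 9

9


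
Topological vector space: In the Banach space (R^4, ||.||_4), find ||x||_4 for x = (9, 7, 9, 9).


The l^4 norm = (sum |x_i|^4)^(1/4)
Sum of 4th powers = 6561 + 2401 + 6561 + 6561 = 22084
||x||_4 = (22084)^(1/4) = 12.1904

12.1904


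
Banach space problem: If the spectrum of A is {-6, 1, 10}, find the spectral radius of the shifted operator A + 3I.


Spectrum of A + 3I = {-3, 4, 13}
Spectral radius = max |lambda| over the shifted spectrum
= max(3, 4, 13) = 13

13


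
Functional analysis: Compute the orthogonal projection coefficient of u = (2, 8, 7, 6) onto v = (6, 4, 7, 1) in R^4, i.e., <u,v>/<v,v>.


Computing <u,v> = 2*6 + 8*4 + 7*7 + 6*1 = 99
Computing <v,v> = 6^2 + 4^2 + 7^2 + 1^2 = 102
Projection coefficient = 99/102 = 0.9706

0.9706


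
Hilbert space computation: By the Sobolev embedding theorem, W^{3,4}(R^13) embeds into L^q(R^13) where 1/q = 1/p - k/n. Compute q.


Using the Sobolev embedding formula: 1/q = 1/p - k/n
1/q = 1/4 - 3/13 = 1/52
q = 1/(1/52) = 52

52.0000


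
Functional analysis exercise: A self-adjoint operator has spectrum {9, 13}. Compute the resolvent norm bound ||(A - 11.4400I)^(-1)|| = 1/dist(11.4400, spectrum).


dist(11.4400, {9, 13}) = min(|11.4400 - 9|, |11.4400 - 13|)
= min(2.4400, 1.5600) = 1.5600
Resolvent bound = 1/1.5600 = 0.6410

0.6410


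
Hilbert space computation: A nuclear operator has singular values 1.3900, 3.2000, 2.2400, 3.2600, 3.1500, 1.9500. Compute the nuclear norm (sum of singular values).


The nuclear norm is the sum of all singular values.
||T||_1 = 1.3900 + 3.2000 + 2.2400 + 3.2600 + 3.1500 + 1.9500
= 15.1900

15.1900


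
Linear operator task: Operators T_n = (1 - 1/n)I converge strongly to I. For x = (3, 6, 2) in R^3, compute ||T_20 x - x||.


T_20 x - x = (1 - 1/20)x - x = -x/20
||x|| = sqrt(49) = 7.0000
||T_20 x - x|| = ||x||/20 = 7.0000/20 = 0.3500

0.3500


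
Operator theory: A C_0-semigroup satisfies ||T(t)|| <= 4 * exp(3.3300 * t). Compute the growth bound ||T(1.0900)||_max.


||T(1.0900)|| <= 4 * exp(3.3300 * 1.0900)
= 4 * exp(3.6297)
= 4 * 37.7015
= 150.8060

150.8060


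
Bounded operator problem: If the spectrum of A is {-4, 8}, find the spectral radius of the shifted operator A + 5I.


Spectrum of A + 5I = {1, 13}
Spectral radius = max |lambda| over the shifted spectrum
= max(1, 13) = 13

13


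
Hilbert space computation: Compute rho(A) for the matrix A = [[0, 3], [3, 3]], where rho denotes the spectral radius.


For a 2x2 matrix, eigenvalues satisfy lambda^2 - (trace)*lambda + det = 0
trace = 0 + 3 = 3
det = 0*3 - 3*3 = -9
discriminant = 3^2 - 4*(-9) = 45
spectral radius = max |eigenvalue| = 4.8541

4.8541


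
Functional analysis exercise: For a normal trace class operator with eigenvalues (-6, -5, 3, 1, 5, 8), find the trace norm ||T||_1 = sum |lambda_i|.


For a normal operator, singular values equal |eigenvalues|.
Trace norm = sum |lambda_i| = 6 + 5 + 3 + 1 + 5 + 8
= 28

28


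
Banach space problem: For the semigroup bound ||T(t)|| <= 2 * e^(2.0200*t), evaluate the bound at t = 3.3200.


||T(3.3200)|| <= 2 * exp(2.0200 * 3.3200)
= 2 * exp(6.7064)
= 2 * 817.6219
= 1635.2438

1635.2438


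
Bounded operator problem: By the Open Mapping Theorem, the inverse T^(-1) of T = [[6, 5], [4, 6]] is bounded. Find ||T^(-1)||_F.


det(T) = 6*6 - 5*4 = 16
T^(-1) = (1/16) * [[6, -5], [-4, 6]] = [[0.3750, -0.3125], [-0.2500, 0.3750]]
||T^(-1)||_F^2 = 0.3750^2 + (-0.3125)^2 + (-0.2500)^2 + 0.3750^2 = 0.4414
||T^(-1)||_F = sqrt(0.4414) = 0.6644

0.6644


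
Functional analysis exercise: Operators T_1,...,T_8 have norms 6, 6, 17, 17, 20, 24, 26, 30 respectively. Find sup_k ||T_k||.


By the Uniform Boundedness Principle, the supremum of norms is finite.
sup_k ||T_k|| = max(6, 6, 17, 17, 20, 24, 26, 30) = 30

30


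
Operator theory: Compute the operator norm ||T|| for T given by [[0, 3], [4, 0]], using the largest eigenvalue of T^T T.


A^T A = [[16, 0], [0, 9]]
trace(A^T A) = 25, det(A^T A) = 144
discriminant = 25^2 - 4*144 = 49
Largest eigenvalue of A^T A = (trace + sqrt(disc))/2 = 16.0000
||T|| = sqrt(16.0000) = 4.0000

4.0000


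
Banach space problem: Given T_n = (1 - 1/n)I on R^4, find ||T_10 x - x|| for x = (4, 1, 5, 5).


T_10 x - x = (1 - 1/10)x - x = -x/10
||x|| = sqrt(67) = 8.1854
||T_10 x - x|| = ||x||/10 = 8.1854/10 = 0.8185

0.8185


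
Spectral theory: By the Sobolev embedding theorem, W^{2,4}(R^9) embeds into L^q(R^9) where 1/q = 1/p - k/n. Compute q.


Using the Sobolev embedding formula: 1/q = 1/p - k/n
1/q = 1/4 - 2/9 = 1/36
q = 1/(1/36) = 36

36.0000


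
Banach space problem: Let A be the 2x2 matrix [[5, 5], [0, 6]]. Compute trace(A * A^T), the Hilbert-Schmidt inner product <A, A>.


trace(A * A^T) = sum of squares of all entries
= 5^2 + 5^2 + 0^2 + 6^2
= 25 + 25 + 0 + 36
= 86

86


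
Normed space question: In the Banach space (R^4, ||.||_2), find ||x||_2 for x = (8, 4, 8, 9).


The l^2 norm = (sum |x_i|^2)^(1/2)
Sum of 2th powers = 64 + 16 + 64 + 81 = 225
||x||_2 = (225)^(1/2) = 15.0000

15.0000


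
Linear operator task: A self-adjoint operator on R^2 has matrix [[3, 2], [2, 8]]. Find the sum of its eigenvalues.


For a self-adjoint (symmetric) matrix, the eigenvalues are real.
The sum of eigenvalues equals the trace of the matrix.
trace = 3 + 8 = 11

11


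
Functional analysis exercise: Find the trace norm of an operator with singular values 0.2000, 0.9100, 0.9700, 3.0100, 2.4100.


The nuclear norm is the sum of all singular values.
||T||_1 = 0.2000 + 0.9100 + 0.9700 + 3.0100 + 2.4100
= 7.5000

7.5000


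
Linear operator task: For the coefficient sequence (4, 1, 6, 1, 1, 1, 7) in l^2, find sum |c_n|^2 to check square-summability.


sum |c_n|^2 = 4^2 + 1^2 + 6^2 + 1^2 + 1^2 + 1^2 + 7^2
= 16 + 1 + 36 + 1 + 1 + 1 + 49
= 105

105


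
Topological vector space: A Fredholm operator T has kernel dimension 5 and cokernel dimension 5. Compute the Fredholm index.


The Fredholm index is defined as ind(T) = dim(ker T) - dim(coker T)
= 5 - 5
= 0

0


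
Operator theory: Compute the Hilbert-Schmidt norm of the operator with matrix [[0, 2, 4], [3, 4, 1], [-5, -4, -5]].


The Hilbert-Schmidt norm is sqrt(sum of squares of all entries).
Sum of squares = 0^2 + 2^2 + 4^2 + 3^2 + 4^2 + 1^2 + (-5)^2 + (-4)^2 + (-5)^2
= 0 + 4 + 16 + 9 + 16 + 1 + 25 + 16 + 25 = 112
||T||_HS = sqrt(112) = 10.5830

10.5830


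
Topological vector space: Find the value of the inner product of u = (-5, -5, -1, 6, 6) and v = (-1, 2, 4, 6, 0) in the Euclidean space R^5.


Computing the standard inner product <u, v> = sum u_i * v_i
= -5*-1 + -5*2 + -1*4 + 6*6 + 6*0
= 5 + -10 + -4 + 36 + 0
= 27

27


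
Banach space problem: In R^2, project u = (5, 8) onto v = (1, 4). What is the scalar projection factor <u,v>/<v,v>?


Computing <u,v> = 5*1 + 8*4 = 37
Computing <v,v> = 1^2 + 4^2 = 17
Projection coefficient = 37/17 = 2.1765

2.1765


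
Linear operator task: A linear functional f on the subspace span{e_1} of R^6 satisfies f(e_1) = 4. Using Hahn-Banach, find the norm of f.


The norm of f is given by ||f|| = sup_{||x||=1} |f(x)|.
On span{e_1}, ||e_1|| = 1, so ||f|| = |f(e_1)| / ||e_1||
= |4| / 1 = 4.0000

4.0000


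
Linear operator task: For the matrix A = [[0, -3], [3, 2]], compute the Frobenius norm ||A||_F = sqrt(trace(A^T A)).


||A||_F^2 = sum a_ij^2
= 0^2 + (-3)^2 + 3^2 + 2^2
= 0 + 9 + 9 + 4 = 22
||A||_F = sqrt(22) = 4.6904

4.6904


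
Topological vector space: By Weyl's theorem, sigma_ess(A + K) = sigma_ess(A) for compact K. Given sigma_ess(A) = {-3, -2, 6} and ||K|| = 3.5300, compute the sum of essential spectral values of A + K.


By Weyl's theorem, the essential spectrum is invariant under compact perturbations.
sigma_ess(A + K) = sigma_ess(A) = {-3, -2, 6}
Sum = -3 + -2 + 6 = 1

1


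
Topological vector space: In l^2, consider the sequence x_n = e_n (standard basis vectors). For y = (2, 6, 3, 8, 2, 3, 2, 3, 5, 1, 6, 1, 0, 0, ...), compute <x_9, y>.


x_9 = e_9 is the standard basis vector with 1 in position 9.
<x_9, y> = y_9 = 5
As n -> infinity, <x_n, y> -> 0, confirming weak convergence of (x_n) to 0.

5


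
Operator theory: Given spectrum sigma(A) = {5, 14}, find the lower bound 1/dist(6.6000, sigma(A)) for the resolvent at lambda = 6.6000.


dist(6.6000, {5, 14}) = min(|6.6000 - 5|, |6.6000 - 14|)
= min(1.6000, 7.4000) = 1.6000
Resolvent bound = 1/1.6000 = 0.6250

0.6250


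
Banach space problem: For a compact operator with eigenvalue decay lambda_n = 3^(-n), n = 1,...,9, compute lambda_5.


The eigenvalue formula gives lambda_5 = 1/3^5
= 1/243
= 0.0041

0.0041


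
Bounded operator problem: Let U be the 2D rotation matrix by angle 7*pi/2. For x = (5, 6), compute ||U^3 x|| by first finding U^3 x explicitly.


U is a rotation by theta = 7*pi/2
U^3 = rotation by 3*theta = 21*pi/2 = 1*pi/2 (mod 2*pi)
cos(1*pi/2) = 0.0000, sin(1*pi/2) = 1.0000
U^3 x = (0.0000 * 5 - 1.0000 * 6, 1.0000 * 5 + 0.0000 * 6)
= (-6.0000, 5.0000)
||U^3 x|| = sqrt((-6.0000)^2 + 5.0000^2) = sqrt(61.0000) = 7.8102

7.8102


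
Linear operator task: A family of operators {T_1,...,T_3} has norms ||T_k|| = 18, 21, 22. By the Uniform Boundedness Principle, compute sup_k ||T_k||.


By the Uniform Boundedness Principle, the supremum of norms is finite.
sup_k ||T_k|| = max(18, 21, 22) = 22

22


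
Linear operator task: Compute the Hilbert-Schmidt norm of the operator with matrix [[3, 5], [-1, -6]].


The Hilbert-Schmidt norm is sqrt(sum of squares of all entries).
Sum of squares = 3^2 + 5^2 + (-1)^2 + (-6)^2
= 9 + 25 + 1 + 36 = 71
||T||_HS = sqrt(71) = 8.4261

8.4261


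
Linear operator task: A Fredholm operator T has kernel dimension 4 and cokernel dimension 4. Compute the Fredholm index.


The Fredholm index is defined as ind(T) = dim(ker T) - dim(coker T)
= 4 - 4
= 0

0


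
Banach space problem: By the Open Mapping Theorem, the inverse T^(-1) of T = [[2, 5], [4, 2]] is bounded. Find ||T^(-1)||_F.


det(T) = 2*2 - 5*4 = -16
T^(-1) = (1/-16) * [[2, -5], [-4, 2]] = [[-0.1250, 0.3125], [0.2500, -0.1250]]
||T^(-1)||_F^2 = (-0.1250)^2 + 0.3125^2 + 0.2500^2 + (-0.1250)^2 = 0.1914
||T^(-1)||_F = sqrt(0.1914) = 0.4375

0.4375


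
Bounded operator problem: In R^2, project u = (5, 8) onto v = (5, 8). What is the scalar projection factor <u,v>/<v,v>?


Computing <u,v> = 5*5 + 8*8 = 89
Computing <v,v> = 5^2 + 8^2 = 89
Projection coefficient = 89/89 = 1.0000

1.0000


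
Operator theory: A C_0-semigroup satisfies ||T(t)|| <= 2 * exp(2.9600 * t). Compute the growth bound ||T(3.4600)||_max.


||T(3.4600)|| <= 2 * exp(2.9600 * 3.4600)
= 2 * exp(10.2416)
= 2 * 28045.9636
= 56091.9272

56091.9272


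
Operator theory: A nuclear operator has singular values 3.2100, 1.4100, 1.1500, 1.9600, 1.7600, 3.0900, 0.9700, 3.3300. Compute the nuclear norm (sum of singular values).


The nuclear norm is the sum of all singular values.
||T||_1 = 3.2100 + 1.4100 + 1.1500 + 1.9600 + 1.7600 + 3.0900 + 0.9700 + 3.3300
= 16.8800

16.8800
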